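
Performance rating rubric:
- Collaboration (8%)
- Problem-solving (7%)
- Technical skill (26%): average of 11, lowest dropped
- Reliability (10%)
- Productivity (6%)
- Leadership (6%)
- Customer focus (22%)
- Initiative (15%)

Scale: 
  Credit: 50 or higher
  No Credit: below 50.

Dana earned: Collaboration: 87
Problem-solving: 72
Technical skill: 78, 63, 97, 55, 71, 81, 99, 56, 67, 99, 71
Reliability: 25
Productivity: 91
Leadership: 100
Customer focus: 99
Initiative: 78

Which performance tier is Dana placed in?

Technical skill: drop 55 → average of remaining 10 = 782/10 = 78.2
Weighted total:
  Collaboration 87 × 0.08 = 6.96
  Problem-solving 72 × 0.07 = 5.04
  Technical skill 78.2 × 0.26 = 20.332
  Reliability 25 × 0.1 = 2.5
  Productivity 91 × 0.06 = 5.46
  Leadership 100 × 0.06 = 6
  Customer focus 99 × 0.22 = 21.78
  Initiative 78 × 0.15 = 11.7
Sum = 79.772
79.772 ≥ 50 → Credit

Credit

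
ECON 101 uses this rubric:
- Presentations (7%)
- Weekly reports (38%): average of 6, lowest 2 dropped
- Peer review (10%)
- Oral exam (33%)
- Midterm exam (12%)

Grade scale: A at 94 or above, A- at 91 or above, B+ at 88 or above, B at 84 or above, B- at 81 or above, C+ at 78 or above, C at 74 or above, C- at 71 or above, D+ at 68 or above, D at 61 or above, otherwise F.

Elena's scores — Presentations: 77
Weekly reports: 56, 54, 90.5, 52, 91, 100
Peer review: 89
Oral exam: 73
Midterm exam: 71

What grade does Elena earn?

C+

Weekly reports: drop 52, 54 → average of remaining 4 = 337.5/4 = 84.375
Weighted total:
  Presentations 77 × 0.07 = 5.39
  Weekly reports 84.375 × 0.38 = 32.0625
  Peer review 89 × 0.1 = 8.9
  Oral exam 73 × 0.33 = 24.09
  Midterm exam 71 × 0.12 = 8.52
Sum = 78.9625
78.9625 is ≥ 78 and < 81 → C+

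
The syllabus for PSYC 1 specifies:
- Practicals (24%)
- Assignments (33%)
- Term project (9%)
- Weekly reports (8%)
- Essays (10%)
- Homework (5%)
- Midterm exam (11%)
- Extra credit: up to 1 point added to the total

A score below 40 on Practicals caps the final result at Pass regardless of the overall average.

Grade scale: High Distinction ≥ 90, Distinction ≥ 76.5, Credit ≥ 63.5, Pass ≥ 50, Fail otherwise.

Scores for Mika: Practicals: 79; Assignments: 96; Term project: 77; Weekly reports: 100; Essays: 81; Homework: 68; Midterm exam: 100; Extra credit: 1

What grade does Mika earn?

Distinction

Practicals score 79 ≥ 40: minimum met.
Weighted total:
  Practicals 79 × 0.24 = 18.96
  Assignments 96 × 0.33 = 31.68
  Term project 77 × 0.09 = 6.93
  Weekly reports 100 × 0.08 = 8
  Essays 81 × 0.1 = 8.1
  Homework 68 × 0.05 = 3.4
  Midterm exam 100 × 0.11 = 11
Sum = 88.07
Extra credit: 88.07 + 1 = 89.07
89.07 is ≥ 76.5 and < 90 → Distinction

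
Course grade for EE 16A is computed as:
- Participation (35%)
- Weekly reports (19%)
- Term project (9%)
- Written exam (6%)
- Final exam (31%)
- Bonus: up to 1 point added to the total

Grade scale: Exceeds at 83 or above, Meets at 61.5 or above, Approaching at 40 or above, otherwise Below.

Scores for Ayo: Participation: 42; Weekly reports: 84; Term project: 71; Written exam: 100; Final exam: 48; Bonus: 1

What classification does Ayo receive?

Approaching

Weighted total:
  Participation 42 × 0.35 = 14.7
  Weekly reports 84 × 0.19 = 15.96
  Term project 71 × 0.09 = 6.39
  Written exam 100 × 0.06 = 6
  Final exam 48 × 0.31 = 14.88
Sum = 57.93
Bonus: 57.93 + 1 = 58.93
58.93 is ≥ 40 and < 61.5 → Approaching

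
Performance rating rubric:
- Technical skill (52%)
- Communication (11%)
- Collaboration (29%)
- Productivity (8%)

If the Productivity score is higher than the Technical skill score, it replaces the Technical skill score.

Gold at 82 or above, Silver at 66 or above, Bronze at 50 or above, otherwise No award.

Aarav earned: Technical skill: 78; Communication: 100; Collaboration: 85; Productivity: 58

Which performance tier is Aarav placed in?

Productivity (58) ≤ Technical skill (78), so Technical skill stays at 78.
Weighted total:
  Technical skill 78 × 0.52 = 40.56
  Communication 100 × 0.11 = 11
  Collaboration 85 × 0.29 = 24.65
  Productivity 58 × 0.08 = 4.64
Sum = 80.85
80.85 is ≥ 66 and < 82 → Silver

Silver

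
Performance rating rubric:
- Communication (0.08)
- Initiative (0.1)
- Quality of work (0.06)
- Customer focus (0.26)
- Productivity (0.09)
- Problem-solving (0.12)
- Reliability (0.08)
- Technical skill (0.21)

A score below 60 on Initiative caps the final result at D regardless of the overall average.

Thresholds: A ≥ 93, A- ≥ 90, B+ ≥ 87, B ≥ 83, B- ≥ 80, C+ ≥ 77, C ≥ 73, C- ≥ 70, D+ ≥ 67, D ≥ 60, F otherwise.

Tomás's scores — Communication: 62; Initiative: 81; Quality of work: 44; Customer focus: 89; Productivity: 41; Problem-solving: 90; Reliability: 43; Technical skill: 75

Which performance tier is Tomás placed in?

Initiative score 81 ≥ 60: minimum met.
Weighted total:
  Communication 62 × 0.08 = 4.96
  Initiative 81 × 0.1 = 8.1
  Quality of work 44 × 0.06 = 2.64
  Customer focus 89 × 0.26 = 23.14
  Productivity 41 × 0.09 = 3.69
  Problem-solving 90 × 0.12 = 10.8
  Reliability 43 × 0.08 = 3.44
  Technical skill 75 × 0.21 = 15.75
Sum = 72.52
72.52 is ≥ 70 and < 73 → C-

C-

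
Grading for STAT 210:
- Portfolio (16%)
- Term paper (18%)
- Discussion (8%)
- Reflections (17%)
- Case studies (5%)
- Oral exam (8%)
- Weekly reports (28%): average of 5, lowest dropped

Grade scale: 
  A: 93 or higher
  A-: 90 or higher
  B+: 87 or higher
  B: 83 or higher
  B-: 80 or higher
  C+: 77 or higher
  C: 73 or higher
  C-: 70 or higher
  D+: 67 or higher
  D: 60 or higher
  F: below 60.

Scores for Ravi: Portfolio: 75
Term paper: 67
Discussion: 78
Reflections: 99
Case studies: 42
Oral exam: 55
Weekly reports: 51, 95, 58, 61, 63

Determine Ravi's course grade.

C

Weekly reports: drop 51 → average of remaining 4 = 277/4 = 69.25
Weighted total:
  Portfolio 75 × 0.16 = 12
  Term paper 67 × 0.18 = 12.06
  Discussion 78 × 0.08 = 6.24
  Reflections 99 × 0.17 = 16.83
  Case studies 42 × 0.05 = 2.1
  Oral exam 55 × 0.08 = 4.4
  Weekly reports 69.25 × 0.28 = 19.39
Sum = 73.02
73.02 is ≥ 73 and < 77 → C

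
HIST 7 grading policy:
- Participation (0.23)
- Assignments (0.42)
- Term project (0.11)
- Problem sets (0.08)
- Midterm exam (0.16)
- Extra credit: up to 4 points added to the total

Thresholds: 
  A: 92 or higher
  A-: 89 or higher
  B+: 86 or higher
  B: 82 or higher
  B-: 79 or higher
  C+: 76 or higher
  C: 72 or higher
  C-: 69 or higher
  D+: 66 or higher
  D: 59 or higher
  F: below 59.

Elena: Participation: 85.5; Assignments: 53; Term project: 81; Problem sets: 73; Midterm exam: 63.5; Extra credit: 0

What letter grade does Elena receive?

Weighted total:
  Participation 85.5 × 0.23 = 19.665
  Assignments 53 × 0.42 = 22.26
  Term project 81 × 0.11 = 8.91
  Problem sets 73 × 0.08 = 5.84
  Midterm exam 63.5 × 0.16 = 10.16
Sum = 66.835
Extra credit: 66.835 + 0 = 66.835
66.835 is ≥ 66 and < 69 → D+

D+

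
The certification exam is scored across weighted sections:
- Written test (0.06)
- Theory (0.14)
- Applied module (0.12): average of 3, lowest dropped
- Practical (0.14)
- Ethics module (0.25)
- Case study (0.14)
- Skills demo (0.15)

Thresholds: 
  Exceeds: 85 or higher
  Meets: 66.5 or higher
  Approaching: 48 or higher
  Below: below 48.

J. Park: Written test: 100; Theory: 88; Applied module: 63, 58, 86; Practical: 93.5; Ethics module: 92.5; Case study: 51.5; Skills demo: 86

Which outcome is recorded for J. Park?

Meets

Applied module: drop 58 → average of remaining 2 = 149/2 = 74.5
Weighted total:
  Written test 100 × 0.06 = 6
  Theory 88 × 0.14 = 12.32
  Applied module 74.5 × 0.12 = 8.94
  Practical 93.5 × 0.14 = 13.09
  Ethics module 92.5 × 0.25 = 23.125
  Case study 51.5 × 0.14 = 7.21
  Skills demo 86 × 0.15 = 12.9
Sum = 83.585
83.585 is ≥ 66.5 and < 85 → Meets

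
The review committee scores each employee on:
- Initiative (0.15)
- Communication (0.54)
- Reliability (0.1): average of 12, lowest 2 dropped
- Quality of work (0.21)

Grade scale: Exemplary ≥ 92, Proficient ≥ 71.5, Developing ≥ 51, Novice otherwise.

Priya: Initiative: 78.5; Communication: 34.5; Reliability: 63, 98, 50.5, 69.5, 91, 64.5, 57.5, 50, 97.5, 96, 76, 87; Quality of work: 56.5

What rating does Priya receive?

Reliability: drop 50, 50.5 → average of remaining 10 = 800/10 = 80
Weighted total:
  Initiative 78.5 × 0.15 = 11.775
  Communication 34.5 × 0.54 = 18.63
  Reliability 80 × 0.1 = 8
  Quality of work 56.5 × 0.21 = 11.865
Sum = 50.27
50.27 < 51 → Novice

Novice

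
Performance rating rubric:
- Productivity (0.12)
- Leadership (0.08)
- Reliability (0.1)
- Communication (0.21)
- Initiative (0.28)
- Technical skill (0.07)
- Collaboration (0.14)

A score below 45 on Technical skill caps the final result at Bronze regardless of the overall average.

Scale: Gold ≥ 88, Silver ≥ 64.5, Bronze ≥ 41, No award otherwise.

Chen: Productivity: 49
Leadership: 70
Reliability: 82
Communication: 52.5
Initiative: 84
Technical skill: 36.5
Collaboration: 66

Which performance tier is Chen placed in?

Bronze

Technical skill score 36.5 < 45: minimum not met.
Weighted total:
  Productivity 49 × 0.12 = 5.88
  Leadership 70 × 0.08 = 5.6
  Reliability 82 × 0.1 = 8.2
  Communication 52.5 × 0.21 = 11.025
  Initiative 84 × 0.28 = 23.52
  Technical skill 36.5 × 0.07 = 2.555
  Collaboration 66 × 0.14 = 9.24
Sum = 66.02
66.02 would be Silver; cap at Bronze applies → Bronze.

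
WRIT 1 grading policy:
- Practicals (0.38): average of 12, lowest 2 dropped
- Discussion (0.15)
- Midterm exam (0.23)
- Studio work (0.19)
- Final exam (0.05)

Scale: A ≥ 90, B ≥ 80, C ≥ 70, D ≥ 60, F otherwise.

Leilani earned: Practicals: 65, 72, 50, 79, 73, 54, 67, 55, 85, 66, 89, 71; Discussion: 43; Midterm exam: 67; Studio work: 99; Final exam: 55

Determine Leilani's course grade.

Practicals: drop 50, 54 → average of remaining 10 = 722/10 = 72.2
Weighted total:
  Practicals 72.2 × 0.38 = 27.436
  Discussion 43 × 0.15 = 6.45
  Midterm exam 67 × 0.23 = 15.41
  Studio work 99 × 0.19 = 18.81
  Final exam 55 × 0.05 = 2.75
Sum = 70.856
70.856 is ≥ 70 and < 80 → C

C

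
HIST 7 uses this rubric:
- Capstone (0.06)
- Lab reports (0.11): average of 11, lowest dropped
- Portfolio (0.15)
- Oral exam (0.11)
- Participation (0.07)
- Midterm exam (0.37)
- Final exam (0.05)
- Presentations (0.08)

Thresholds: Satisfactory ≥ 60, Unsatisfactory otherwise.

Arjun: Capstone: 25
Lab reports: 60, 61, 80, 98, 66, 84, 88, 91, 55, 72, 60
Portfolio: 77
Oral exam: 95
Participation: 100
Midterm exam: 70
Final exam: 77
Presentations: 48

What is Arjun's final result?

Satisfactory

Lab reports: drop 55 → average of remaining 10 = 760/10 = 76
Weighted total:
  Capstone 25 × 0.06 = 1.5
  Lab reports 76 × 0.11 = 8.36
  Portfolio 77 × 0.15 = 11.55
  Oral exam 95 × 0.11 = 10.45
  Participation 100 × 0.07 = 7
  Midterm exam 70 × 0.37 = 25.9
  Final exam 77 × 0.05 = 3.85
  Presentations 48 × 0.08 = 3.84
Sum = 72.45
72.45 ≥ 60 → Satisfactory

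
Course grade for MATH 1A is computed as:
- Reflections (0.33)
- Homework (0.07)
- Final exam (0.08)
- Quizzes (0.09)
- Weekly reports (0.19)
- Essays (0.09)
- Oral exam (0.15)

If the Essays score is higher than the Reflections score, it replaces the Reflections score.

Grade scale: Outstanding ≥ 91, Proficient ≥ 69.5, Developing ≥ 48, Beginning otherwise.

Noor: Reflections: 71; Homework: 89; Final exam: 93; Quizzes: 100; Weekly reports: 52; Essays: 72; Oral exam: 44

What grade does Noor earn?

Essays (72) > Reflections (71), so Reflections counts as 72.
Weighted total:
  Reflections 72 × 0.33 = 23.76
  Homework 89 × 0.07 = 6.23
  Final exam 93 × 0.08 = 7.44
  Quizzes 100 × 0.09 = 9
  Weekly reports 52 × 0.19 = 9.88
  Essays 72 × 0.09 = 6.48
  Oral exam 44 × 0.15 = 6.6
Sum = 69.39
69.39 is ≥ 48 and < 69.5 → Developing

Developing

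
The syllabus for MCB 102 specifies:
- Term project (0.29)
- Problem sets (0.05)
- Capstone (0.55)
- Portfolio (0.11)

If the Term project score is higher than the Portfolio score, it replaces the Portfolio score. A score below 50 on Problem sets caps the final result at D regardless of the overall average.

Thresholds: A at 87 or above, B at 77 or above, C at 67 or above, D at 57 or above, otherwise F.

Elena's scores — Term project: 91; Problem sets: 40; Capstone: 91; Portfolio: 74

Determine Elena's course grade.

D

Term project (91) > Portfolio (74), so Portfolio counts as 91.
Problem sets score 40 < 50: minimum not met.
Weighted total:
  Term project 91 × 0.29 = 26.39
  Problem sets 40 × 0.05 = 2
  Capstone 91 × 0.55 = 50.05
  Portfolio 91 × 0.11 = 10.01
Sum = 88.45
88.45 would be A; cap at D applies → D.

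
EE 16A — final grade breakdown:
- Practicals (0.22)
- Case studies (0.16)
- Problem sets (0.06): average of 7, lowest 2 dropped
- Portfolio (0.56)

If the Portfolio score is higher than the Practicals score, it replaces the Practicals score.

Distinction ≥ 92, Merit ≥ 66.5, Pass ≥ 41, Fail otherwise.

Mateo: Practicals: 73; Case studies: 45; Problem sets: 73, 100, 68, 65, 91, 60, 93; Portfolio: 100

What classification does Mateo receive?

Problem sets: drop 60, 65 → average of remaining 5 = 425/5 = 85
Portfolio (100) > Practicals (73), so Practicals counts as 100.
Weighted total:
  Practicals 100 × 0.22 = 22
  Case studies 45 × 0.16 = 7.2
  Problem sets 85 × 0.06 = 5.1
  Portfolio 100 × 0.56 = 56
Sum = 90.3
90.3 is ≥ 66.5 and < 92 → Merit

Merit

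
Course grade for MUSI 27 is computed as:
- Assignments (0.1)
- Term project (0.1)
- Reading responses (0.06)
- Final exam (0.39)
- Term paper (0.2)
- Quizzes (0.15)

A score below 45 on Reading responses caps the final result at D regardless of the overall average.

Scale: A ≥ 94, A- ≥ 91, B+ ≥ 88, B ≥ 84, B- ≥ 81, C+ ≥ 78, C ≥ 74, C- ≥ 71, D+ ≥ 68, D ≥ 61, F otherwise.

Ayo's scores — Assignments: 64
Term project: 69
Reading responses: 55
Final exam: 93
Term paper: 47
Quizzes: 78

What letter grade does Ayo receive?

C-

Reading responses score 55 ≥ 45: minimum met.
Weighted total:
  Assignments 64 × 0.1 = 6.4
  Term project 69 × 0.1 = 6.9
  Reading responses 55 × 0.06 = 3.3
  Final exam 93 × 0.39 = 36.27
  Term paper 47 × 0.2 = 9.4
  Quizzes 78 × 0.15 = 11.7
Sum = 73.97
73.97 is ≥ 71 and < 74 → C-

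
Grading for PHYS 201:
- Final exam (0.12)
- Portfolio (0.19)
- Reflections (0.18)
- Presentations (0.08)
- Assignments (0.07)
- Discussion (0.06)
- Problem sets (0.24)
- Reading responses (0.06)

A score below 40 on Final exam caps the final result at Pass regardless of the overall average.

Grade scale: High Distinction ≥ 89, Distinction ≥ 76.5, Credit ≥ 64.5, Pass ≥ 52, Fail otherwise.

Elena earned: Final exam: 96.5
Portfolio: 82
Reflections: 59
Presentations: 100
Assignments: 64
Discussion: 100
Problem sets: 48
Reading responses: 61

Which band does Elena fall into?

Final exam score 96.5 ≥ 40: minimum met.
Weighted total:
  Final exam 96.5 × 0.12 = 11.58
  Portfolio 82 × 0.19 = 15.58
  Reflections 59 × 0.18 = 10.62
  Presentations 100 × 0.08 = 8
  Assignments 64 × 0.07 = 4.48
  Discussion 100 × 0.06 = 6
  Problem sets 48 × 0.24 = 11.52
  Reading responses 61 × 0.06 = 3.66
Sum = 71.44
71.44 is ≥ 64.5 and < 76.5 → Credit

Credit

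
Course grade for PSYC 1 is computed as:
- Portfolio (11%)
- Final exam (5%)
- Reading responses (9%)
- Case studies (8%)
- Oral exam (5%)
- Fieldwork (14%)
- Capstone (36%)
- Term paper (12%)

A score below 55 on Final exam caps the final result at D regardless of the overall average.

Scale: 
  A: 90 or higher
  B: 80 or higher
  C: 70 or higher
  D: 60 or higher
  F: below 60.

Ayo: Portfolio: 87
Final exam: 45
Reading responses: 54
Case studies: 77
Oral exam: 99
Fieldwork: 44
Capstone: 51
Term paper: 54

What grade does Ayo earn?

Final exam score 45 < 55: minimum not met.
Weighted total:
  Portfolio 87 × 0.11 = 9.57
  Final exam 45 × 0.05 = 2.25
  Reading responses 54 × 0.09 = 4.86
  Case studies 77 × 0.08 = 6.16
  Oral exam 99 × 0.05 = 4.95
  Fieldwork 44 × 0.14 = 6.16
  Capstone 51 × 0.36 = 18.36
  Term paper 54 × 0.12 = 6.48
Sum = 58.79
58.79 would be F; cap at D applies → F.

F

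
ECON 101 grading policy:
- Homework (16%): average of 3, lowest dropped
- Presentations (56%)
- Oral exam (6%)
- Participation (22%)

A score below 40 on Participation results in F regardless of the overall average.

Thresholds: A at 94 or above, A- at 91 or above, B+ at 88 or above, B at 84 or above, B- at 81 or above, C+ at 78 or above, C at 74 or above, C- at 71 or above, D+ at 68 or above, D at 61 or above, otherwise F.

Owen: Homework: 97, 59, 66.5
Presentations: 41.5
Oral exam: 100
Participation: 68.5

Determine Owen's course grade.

F

Homework: drop 59 → average of remaining 2 = 163.5/2 = 81.75
Participation score 68.5 ≥ 40: minimum met.
Weighted total:
  Homework 81.75 × 0.16 = 13.08
  Presentations 41.5 × 0.56 = 23.24
  Oral exam 100 × 0.06 = 6
  Participation 68.5 × 0.22 = 15.07
Sum = 57.39
57.39 < 61 → F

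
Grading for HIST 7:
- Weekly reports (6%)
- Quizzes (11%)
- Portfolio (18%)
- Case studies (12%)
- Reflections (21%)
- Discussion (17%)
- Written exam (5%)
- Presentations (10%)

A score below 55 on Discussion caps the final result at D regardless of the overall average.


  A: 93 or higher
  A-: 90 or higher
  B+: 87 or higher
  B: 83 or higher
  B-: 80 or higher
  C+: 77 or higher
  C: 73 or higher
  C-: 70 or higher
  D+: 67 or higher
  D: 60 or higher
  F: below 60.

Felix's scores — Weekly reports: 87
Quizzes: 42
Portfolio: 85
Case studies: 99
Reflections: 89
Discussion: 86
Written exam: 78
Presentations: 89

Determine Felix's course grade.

Discussion score 86 ≥ 55: minimum met.
Weighted total:
  Weekly reports 87 × 0.06 = 5.22
  Quizzes 42 × 0.11 = 4.62
  Portfolio 85 × 0.18 = 15.3
  Case studies 99 × 0.12 = 11.88
  Reflections 89 × 0.21 = 18.69
  Discussion 86 × 0.17 = 14.62
  Written exam 78 × 0.05 = 3.9
  Presentations 89 × 0.1 = 8.9
Sum = 83.13
83.13 is ≥ 83 and < 87 → B

B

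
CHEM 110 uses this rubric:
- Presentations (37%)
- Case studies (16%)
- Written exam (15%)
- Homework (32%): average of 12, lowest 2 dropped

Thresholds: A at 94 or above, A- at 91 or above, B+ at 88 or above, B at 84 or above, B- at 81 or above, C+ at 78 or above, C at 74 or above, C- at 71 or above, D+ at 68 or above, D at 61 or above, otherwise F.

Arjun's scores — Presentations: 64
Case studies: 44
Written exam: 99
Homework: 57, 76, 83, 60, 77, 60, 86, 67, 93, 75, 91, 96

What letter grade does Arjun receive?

Homework: drop 57, 60 → average of remaining 10 = 804/10 = 80.4
Weighted total:
  Presentations 64 × 0.37 = 23.68
  Case studies 44 × 0.16 = 7.04
  Written exam 99 × 0.15 = 14.85
  Homework 80.4 × 0.32 = 25.728
Sum = 71.298
71.298 is ≥ 71 and < 74 → C-

C-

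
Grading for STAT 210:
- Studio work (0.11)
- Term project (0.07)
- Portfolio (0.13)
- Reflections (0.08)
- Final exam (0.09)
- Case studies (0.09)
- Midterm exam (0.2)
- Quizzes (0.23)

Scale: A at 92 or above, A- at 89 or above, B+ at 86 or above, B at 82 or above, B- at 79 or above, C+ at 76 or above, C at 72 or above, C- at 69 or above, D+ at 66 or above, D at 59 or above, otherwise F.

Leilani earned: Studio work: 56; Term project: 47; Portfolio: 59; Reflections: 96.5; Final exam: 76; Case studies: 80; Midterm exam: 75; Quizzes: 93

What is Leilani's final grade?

Weighted total:
  Studio work 56 × 0.11 = 6.16
  Term project 47 × 0.07 = 3.29
  Portfolio 59 × 0.13 = 7.67
  Reflections 96.5 × 0.08 = 7.72
  Final exam 76 × 0.09 = 6.84
  Case studies 80 × 0.09 = 7.2
  Midterm exam 75 × 0.2 = 15
  Quizzes 93 × 0.23 = 21.39
Sum = 75.27
75.27 is ≥ 72 and < 76 → C

C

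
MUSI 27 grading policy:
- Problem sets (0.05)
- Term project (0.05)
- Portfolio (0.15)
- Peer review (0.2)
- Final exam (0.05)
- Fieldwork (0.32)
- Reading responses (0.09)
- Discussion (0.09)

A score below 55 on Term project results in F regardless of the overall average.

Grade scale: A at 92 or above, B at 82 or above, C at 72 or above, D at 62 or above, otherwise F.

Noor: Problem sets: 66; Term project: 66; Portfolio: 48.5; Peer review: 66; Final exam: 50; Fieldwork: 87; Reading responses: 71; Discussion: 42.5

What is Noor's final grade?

D

Term project score 66 ≥ 55: minimum met.
Weighted total:
  Problem sets 66 × 0.05 = 3.3
  Term project 66 × 0.05 = 3.3
  Portfolio 48.5 × 0.15 = 7.275
  Peer review 66 × 0.2 = 13.2
  Final exam 50 × 0.05 = 2.5
  Fieldwork 87 × 0.32 = 27.84
  Reading responses 71 × 0.09 = 6.39
  Discussion 42.5 × 0.09 = 3.825
Sum = 67.63
67.63 is ≥ 62 and < 72 → D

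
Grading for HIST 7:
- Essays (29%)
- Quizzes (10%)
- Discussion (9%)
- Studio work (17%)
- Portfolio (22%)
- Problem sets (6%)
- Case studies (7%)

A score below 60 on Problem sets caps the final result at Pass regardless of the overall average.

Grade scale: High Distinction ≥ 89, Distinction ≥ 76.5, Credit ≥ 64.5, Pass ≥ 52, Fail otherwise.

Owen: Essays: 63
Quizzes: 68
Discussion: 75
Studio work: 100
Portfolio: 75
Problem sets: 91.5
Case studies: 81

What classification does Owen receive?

Problem sets score 91.5 ≥ 60: minimum met.
Weighted total:
  Essays 63 × 0.29 = 18.27
  Quizzes 68 × 0.1 = 6.8
  Discussion 75 × 0.09 = 6.75
  Studio work 100 × 0.17 = 17
  Portfolio 75 × 0.22 = 16.5
  Problem sets 91.5 × 0.06 = 5.49
  Case studies 81 × 0.07 = 5.67
Sum = 76.48
76.48 is ≥ 64.5 and < 76.5 → Credit

Credit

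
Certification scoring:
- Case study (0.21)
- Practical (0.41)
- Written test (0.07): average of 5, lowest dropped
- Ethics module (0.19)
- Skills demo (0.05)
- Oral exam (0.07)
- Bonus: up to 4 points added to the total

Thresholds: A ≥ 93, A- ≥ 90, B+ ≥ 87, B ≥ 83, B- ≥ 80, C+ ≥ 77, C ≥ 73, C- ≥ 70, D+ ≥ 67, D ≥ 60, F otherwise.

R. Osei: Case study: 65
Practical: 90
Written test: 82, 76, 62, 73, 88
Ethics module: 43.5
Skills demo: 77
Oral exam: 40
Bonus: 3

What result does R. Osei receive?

C

Written test: drop 62 → average of remaining 4 = 319/4 = 79.75
Weighted total:
  Case study 65 × 0.21 = 13.65
  Practical 90 × 0.41 = 36.9
  Written test 79.75 × 0.07 = 5.5825
  Ethics module 43.5 × 0.19 = 8.265
  Skills demo 77 × 0.05 = 3.85
  Oral exam 40 × 0.07 = 2.8
Sum = 71.0475
Bonus: 71.0475 + 3 = 74.0475
74.0475 is ≥ 73 and < 77 → C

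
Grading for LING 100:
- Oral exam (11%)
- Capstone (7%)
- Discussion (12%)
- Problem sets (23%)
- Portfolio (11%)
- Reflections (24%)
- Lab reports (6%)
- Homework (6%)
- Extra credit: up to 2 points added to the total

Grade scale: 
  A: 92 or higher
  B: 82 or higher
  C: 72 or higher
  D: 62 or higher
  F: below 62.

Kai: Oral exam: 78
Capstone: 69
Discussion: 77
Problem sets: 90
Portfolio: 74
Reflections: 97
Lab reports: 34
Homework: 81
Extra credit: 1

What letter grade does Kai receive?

Weighted total:
  Oral exam 78 × 0.11 = 8.58
  Capstone 69 × 0.07 = 4.83
  Discussion 77 × 0.12 = 9.24
  Problem sets 90 × 0.23 = 20.7
  Portfolio 74 × 0.11 = 8.14
  Reflections 97 × 0.24 = 23.28
  Lab reports 34 × 0.06 = 2.04
  Homework 81 × 0.06 = 4.86
Sum = 81.67
Extra credit: 81.67 + 1 = 82.67
82.67 is ≥ 82 and < 92 → B

B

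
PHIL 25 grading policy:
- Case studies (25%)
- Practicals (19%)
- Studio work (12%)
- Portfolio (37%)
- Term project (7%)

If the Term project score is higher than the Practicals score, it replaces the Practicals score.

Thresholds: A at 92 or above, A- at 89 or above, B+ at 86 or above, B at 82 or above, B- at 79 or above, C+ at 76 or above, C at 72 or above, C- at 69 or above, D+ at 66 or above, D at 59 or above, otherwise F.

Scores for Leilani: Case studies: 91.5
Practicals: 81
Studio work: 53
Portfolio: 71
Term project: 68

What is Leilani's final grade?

C

Term project (68) ≤ Practicals (81), so Practicals stays at 81.
Weighted total:
  Case studies 91.5 × 0.25 = 22.875
  Practicals 81 × 0.19 = 15.39
  Studio work 53 × 0.12 = 6.36
  Portfolio 71 × 0.37 = 26.27
  Term project 68 × 0.07 = 4.76
Sum = 75.655
75.655 is ≥ 72 and < 76 → C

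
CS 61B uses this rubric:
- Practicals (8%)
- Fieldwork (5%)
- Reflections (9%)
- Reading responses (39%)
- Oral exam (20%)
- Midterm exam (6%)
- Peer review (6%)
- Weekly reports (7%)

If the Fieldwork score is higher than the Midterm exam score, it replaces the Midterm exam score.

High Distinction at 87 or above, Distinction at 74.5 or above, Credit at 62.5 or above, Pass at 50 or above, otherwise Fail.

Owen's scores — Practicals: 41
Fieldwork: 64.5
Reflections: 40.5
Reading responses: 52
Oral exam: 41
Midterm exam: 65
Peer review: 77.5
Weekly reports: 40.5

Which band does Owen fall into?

Fieldwork (64.5) ≤ Midterm exam (65), so Midterm exam stays at 65.
Weighted total:
  Practicals 41 × 0.08 = 3.28
  Fieldwork 64.5 × 0.05 = 3.225
  Reflections 40.5 × 0.09 = 3.645
  Reading responses 52 × 0.39 = 20.28
  Oral exam 41 × 0.2 = 8.2
  Midterm exam 65 × 0.06 = 3.9
  Peer review 77.5 × 0.06 = 4.65
  Weekly reports 40.5 × 0.07 = 2.835
Sum = 50.015
50.015 is ≥ 50 and < 62.5 → Pass

Pass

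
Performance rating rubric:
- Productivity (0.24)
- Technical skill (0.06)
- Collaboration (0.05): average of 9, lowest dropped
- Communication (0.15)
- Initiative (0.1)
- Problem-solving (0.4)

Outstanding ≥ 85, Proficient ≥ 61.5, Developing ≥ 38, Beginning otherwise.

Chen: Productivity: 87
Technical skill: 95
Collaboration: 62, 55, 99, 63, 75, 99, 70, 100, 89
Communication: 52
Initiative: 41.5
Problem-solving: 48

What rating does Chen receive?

Collaboration: drop 55 → average of remaining 8 = 657/8 = 82.125
Weighted total:
  Productivity 87 × 0.24 = 20.88
  Technical skill 95 × 0.06 = 5.7
  Collaboration 82.125 × 0.05 = 4.10625
  Communication 52 × 0.15 = 7.8
  Initiative 41.5 × 0.1 = 4.15
  Problem-solving 48 × 0.4 = 19.2
Sum = 61.83625
61.83625 is ≥ 61.5 and < 85 → Proficient

Proficient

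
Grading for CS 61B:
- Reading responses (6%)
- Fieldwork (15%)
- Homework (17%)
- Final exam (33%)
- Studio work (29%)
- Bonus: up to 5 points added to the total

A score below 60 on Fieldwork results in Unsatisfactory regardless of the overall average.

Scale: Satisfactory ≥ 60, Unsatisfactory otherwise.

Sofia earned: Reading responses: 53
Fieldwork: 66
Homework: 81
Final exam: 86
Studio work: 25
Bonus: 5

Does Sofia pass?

Satisfactory

Fieldwork score 66 ≥ 60: minimum met.
Weighted total:
  Reading responses 53 × 0.06 = 3.18
  Fieldwork 66 × 0.15 = 9.9
  Homework 81 × 0.17 = 13.77
  Final exam 86 × 0.33 = 28.38
  Studio work 25 × 0.29 = 7.25
Sum = 62.48
Bonus: 62.48 + 5 = 67.48
67.48 ≥ 60 → Satisfactory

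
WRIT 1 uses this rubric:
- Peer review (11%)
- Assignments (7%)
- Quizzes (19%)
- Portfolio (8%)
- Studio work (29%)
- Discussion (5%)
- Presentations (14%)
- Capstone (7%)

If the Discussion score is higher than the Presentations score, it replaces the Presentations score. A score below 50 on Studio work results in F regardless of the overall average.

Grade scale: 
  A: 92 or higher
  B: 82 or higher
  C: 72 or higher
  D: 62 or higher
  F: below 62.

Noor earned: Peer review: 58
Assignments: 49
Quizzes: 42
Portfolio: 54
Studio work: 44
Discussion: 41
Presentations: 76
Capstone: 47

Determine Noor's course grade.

F

Discussion (41) ≤ Presentations (76), so Presentations stays at 76.
Studio work score 44 < 50: minimum not met.
Weighted total:
  Peer review 58 × 0.11 = 6.38
  Assignments 49 × 0.07 = 3.43
  Quizzes 42 × 0.19 = 7.98
  Portfolio 54 × 0.08 = 4.32
  Studio work 44 × 0.29 = 12.76
  Discussion 41 × 0.05 = 2.05
  Presentations 76 × 0.14 = 10.64
  Capstone 47 × 0.07 = 3.29
Sum = 50.85
Because the Studio work minimum was not met, the result is F.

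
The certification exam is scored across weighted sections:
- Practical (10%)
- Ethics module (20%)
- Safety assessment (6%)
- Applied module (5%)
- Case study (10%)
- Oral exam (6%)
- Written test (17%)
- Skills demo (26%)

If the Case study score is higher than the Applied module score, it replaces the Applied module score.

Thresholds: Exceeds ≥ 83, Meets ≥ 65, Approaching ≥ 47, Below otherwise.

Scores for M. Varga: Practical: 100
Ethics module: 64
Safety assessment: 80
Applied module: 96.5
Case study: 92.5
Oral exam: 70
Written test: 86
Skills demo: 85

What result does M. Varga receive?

Meets

Case study (92.5) ≤ Applied module (96.5), so Applied module stays at 96.5.
Weighted total:
  Practical 100 × 0.1 = 10
  Ethics module 64 × 0.2 = 12.8
  Safety assessment 80 × 0.06 = 4.8
  Applied module 96.5 × 0.05 = 4.825
  Case study 92.5 × 0.1 = 9.25
  Oral exam 70 × 0.06 = 4.2
  Written test 86 × 0.17 = 14.62
  Skills demo 85 × 0.26 = 22.1
Sum = 82.595
82.595 is ≥ 65 and < 83 → Meets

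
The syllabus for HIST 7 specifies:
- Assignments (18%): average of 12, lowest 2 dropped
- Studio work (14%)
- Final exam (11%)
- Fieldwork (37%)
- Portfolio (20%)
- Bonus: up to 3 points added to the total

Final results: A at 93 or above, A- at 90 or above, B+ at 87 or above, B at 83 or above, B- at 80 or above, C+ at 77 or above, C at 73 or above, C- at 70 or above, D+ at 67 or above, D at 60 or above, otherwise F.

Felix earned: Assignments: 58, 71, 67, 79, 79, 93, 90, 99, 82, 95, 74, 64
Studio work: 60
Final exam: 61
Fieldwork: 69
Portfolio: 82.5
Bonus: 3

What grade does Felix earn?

Assignments: drop 58, 64 → average of remaining 10 = 829/10 = 82.9
Weighted total:
  Assignments 82.9 × 0.18 = 14.922
  Studio work 60 × 0.14 = 8.4
  Final exam 61 × 0.11 = 6.71
  Fieldwork 69 × 0.37 = 25.53
  Portfolio 82.5 × 0.2 = 16.5
Sum = 72.062
Bonus: 72.062 + 3 = 75.062
75.062 is ≥ 73 and < 77 → C

C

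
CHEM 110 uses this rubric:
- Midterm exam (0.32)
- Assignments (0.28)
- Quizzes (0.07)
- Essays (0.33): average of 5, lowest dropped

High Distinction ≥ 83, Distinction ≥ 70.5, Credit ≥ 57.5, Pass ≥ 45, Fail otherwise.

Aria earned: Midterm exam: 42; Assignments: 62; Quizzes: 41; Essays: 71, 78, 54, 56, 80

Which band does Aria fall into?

Pass

Essays: drop 54 → average of remaining 4 = 285/4 = 71.25
Weighted total:
  Midterm exam 42 × 0.32 = 13.44
  Assignments 62 × 0.28 = 17.36
  Quizzes 41 × 0.07 = 2.87
  Essays 71.25 × 0.33 = 23.5125
Sum = 57.1825
57.1825 is ≥ 45 and < 57.5 → Pass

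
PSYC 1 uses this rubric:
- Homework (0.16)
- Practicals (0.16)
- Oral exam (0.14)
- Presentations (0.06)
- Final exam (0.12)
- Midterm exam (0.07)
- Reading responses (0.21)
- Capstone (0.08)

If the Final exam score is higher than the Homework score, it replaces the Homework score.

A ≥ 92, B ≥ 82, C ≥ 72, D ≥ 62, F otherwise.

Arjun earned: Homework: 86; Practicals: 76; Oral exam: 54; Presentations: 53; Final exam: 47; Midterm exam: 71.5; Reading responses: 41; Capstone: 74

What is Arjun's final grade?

F

Final exam (47) ≤ Homework (86), so Homework stays at 86.
Weighted total:
  Homework 86 × 0.16 = 13.76
  Practicals 76 × 0.16 = 12.16
  Oral exam 54 × 0.14 = 7.56
  Presentations 53 × 0.06 = 3.18
  Final exam 47 × 0.12 = 5.64
  Midterm exam 71.5 × 0.07 = 5.005
  Reading responses 41 × 0.21 = 8.61
  Capstone 74 × 0.08 = 5.92
Sum = 61.835
61.835 < 62 → F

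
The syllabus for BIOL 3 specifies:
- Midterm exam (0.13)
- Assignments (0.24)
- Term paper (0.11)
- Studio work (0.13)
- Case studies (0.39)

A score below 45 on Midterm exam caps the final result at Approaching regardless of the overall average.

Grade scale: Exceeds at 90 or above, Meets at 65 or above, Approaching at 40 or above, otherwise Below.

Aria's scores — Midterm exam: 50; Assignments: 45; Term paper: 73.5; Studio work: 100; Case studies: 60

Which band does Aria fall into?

Midterm exam score 50 ≥ 45: minimum met.
Weighted total:
  Midterm exam 50 × 0.13 = 6.5
  Assignments 45 × 0.24 = 10.8
  Term paper 73.5 × 0.11 = 8.085
  Studio work 100 × 0.13 = 13
  Case studies 60 × 0.39 = 23.4
Sum = 61.785
61.785 is ≥ 40 and < 65 → Approaching

Approaching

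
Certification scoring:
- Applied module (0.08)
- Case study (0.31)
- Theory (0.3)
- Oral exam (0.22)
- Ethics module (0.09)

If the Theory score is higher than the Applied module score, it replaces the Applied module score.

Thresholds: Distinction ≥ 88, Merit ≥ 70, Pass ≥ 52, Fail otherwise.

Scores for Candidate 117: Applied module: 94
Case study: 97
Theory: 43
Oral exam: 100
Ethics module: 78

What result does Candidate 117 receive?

Theory (43) ≤ Applied module (94), so Applied module stays at 94.
Weighted total:
  Applied module 94 × 0.08 = 7.52
  Case study 97 × 0.31 = 30.07
  Theory 43 × 0.3 = 12.9
  Oral exam 100 × 0.22 = 22
  Ethics module 78 × 0.09 = 7.02
Sum = 79.51
79.51 is ≥ 70 and < 88 → Merit

Merit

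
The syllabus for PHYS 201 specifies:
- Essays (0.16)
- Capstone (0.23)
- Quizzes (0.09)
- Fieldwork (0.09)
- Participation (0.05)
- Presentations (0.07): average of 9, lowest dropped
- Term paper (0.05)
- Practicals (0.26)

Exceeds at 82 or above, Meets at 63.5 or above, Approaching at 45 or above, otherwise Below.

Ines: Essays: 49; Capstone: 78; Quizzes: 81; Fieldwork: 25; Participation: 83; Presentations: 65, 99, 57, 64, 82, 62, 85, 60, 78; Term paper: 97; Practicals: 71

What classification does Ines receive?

Meets

Presentations: drop 57 → average of remaining 8 = 595/8 = 74.375
Weighted total:
  Essays 49 × 0.16 = 7.84
  Capstone 78 × 0.23 = 17.94
  Quizzes 81 × 0.09 = 7.29
  Fieldwork 25 × 0.09 = 2.25
  Participation 83 × 0.05 = 4.15
  Presentations 74.375 × 0.07 = 5.20625
  Term paper 97 × 0.05 = 4.85
  Practicals 71 × 0.26 = 18.46
Sum = 67.98625
67.98625 is ≥ 63.5 and < 82 → Meets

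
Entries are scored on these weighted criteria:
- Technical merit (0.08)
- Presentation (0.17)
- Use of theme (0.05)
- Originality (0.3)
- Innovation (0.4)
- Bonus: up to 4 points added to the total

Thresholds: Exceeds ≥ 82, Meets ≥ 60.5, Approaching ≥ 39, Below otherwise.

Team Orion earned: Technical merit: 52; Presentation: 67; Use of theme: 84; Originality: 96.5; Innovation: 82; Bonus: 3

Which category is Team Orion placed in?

Exceeds

Weighted total:
  Technical merit 52 × 0.08 = 4.16
  Presentation 67 × 0.17 = 11.39
  Use of theme 84 × 0.05 = 4.2
  Originality 96.5 × 0.3 = 28.95
  Innovation 82 × 0.4 = 32.8
Sum = 81.5
Bonus: 81.5 + 3 = 84.5
84.5 ≥ 82 → Exceeds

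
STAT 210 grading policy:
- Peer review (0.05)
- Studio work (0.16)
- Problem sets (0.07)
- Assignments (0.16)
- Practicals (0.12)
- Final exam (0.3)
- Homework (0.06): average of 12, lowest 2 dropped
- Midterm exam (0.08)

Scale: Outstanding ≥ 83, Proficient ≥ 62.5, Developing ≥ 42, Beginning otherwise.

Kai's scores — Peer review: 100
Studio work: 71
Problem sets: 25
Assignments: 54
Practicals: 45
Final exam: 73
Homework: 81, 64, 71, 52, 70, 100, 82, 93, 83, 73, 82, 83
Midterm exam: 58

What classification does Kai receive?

Proficient

Homework: drop 52, 64 → average of remaining 10 = 818/10 = 81.8
Weighted total:
  Peer review 100 × 0.05 = 5
  Studio work 71 × 0.16 = 11.36
  Problem sets 25 × 0.07 = 1.75
  Assignments 54 × 0.16 = 8.64
  Practicals 45 × 0.12 = 5.4
  Final exam 73 × 0.3 = 21.9
  Homework 81.8 × 0.06 = 4.908
  Midterm exam 58 × 0.08 = 4.64
Sum = 63.598
63.598 is ≥ 62.5 and < 83 → Proficient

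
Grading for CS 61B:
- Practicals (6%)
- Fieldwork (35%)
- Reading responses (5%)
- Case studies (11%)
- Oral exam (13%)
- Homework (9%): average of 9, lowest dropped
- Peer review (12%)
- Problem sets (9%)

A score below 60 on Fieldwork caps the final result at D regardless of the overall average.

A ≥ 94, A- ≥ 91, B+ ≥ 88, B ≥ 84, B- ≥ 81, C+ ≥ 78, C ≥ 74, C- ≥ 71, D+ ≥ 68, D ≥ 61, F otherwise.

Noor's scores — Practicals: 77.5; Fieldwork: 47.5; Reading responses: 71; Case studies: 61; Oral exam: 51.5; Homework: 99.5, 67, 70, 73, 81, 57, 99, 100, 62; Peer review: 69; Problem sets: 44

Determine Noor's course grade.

F

Homework: drop 57 → average of remaining 8 = 651.5/8 = 81.4375
Fieldwork score 47.5 < 60: minimum not met.
Weighted total:
  Practicals 77.5 × 0.06 = 4.65
  Fieldwork 47.5 × 0.35 = 16.625
  Reading responses 71 × 0.05 = 3.55
  Case studies 61 × 0.11 = 6.71
  Oral exam 51.5 × 0.13 = 6.695
  Homework 81.4375 × 0.09 = 7.329375
  Peer review 69 × 0.12 = 8.28
  Problem sets 44 × 0.09 = 3.96
Sum = 57.799375
57.799375 would be F; cap at D applies → F.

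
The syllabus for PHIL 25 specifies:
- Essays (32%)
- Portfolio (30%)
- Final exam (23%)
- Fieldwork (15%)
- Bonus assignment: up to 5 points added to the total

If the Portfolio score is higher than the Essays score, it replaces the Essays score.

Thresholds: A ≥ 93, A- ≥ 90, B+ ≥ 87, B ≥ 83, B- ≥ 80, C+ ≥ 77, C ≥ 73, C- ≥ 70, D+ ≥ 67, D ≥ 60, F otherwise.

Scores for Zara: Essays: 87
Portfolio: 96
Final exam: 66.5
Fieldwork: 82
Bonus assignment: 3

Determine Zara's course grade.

A-

Portfolio (96) > Essays (87), so Essays counts as 96.
Weighted total:
  Essays 96 × 0.32 = 30.72
  Portfolio 96 × 0.3 = 28.8
  Final exam 66.5 × 0.23 = 15.295
  Fieldwork 82 × 0.15 = 12.3
Sum = 87.115
Bonus assignment: 87.115 + 3 = 90.115
90.115 is ≥ 90 and < 93 → A-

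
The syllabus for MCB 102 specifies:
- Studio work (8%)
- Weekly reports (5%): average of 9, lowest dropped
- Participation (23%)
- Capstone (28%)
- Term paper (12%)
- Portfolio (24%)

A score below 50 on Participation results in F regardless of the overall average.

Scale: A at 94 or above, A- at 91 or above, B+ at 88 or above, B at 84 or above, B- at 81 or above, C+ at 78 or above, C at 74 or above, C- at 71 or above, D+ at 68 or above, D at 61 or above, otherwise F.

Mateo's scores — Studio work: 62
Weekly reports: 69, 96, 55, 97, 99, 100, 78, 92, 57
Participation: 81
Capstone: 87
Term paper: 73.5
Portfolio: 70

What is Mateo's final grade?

Weekly reports: drop 55 → average of remaining 8 = 688/8 = 86
Participation score 81 ≥ 50: minimum met.
Weighted total:
  Studio work 62 × 0.08 = 4.96
  Weekly reports 86 × 0.05 = 4.3
  Participation 81 × 0.23 = 18.63
  Capstone 87 × 0.28 = 24.36
  Term paper 73.5 × 0.12 = 8.82
  Portfolio 70 × 0.24 = 16.8
Sum = 77.87
77.87 is ≥ 74 and < 78 → C

C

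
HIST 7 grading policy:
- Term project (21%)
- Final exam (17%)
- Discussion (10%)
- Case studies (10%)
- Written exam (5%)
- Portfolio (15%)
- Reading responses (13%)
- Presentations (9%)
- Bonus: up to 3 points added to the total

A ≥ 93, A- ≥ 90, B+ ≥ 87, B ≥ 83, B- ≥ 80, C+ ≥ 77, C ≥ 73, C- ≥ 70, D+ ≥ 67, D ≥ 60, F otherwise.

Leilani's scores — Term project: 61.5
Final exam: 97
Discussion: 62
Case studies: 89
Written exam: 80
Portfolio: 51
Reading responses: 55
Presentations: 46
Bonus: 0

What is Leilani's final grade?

D+

Weighted total:
  Term project 61.5 × 0.21 = 12.915
  Final exam 97 × 0.17 = 16.49
  Discussion 62 × 0.1 = 6.2
  Case studies 89 × 0.1 = 8.9
  Written exam 80 × 0.05 = 4
  Portfolio 51 × 0.15 = 7.65
  Reading responses 55 × 0.13 = 7.15
  Presentations 46 × 0.09 = 4.14
Sum = 67.445
Bonus: 67.445 + 0 = 67.445
67.445 is ≥ 67 and < 70 → D+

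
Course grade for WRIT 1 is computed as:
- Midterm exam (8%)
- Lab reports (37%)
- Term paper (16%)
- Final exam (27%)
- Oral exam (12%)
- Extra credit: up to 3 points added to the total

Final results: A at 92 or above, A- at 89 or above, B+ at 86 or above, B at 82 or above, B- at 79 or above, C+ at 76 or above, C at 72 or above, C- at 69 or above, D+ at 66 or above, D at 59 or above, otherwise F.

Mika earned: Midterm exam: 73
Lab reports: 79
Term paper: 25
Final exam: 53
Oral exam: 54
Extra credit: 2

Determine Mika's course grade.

D

Weighted total:
  Midterm exam 73 × 0.08 = 5.84
  Lab reports 79 × 0.37 = 29.23
  Term paper 25 × 0.16 = 4
  Final exam 53 × 0.27 = 14.31
  Oral exam 54 × 0.12 = 6.48
Sum = 59.86
Extra credit: 59.86 + 2 = 61.86
61.86 is ≥ 59 and < 66 → D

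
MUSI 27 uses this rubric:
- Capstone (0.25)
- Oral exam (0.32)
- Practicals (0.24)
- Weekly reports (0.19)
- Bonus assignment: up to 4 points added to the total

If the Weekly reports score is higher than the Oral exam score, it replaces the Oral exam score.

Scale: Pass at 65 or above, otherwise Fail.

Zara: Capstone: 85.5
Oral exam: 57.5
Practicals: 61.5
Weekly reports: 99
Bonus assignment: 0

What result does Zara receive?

Pass

Weekly reports (99) > Oral exam (57.5), so Oral exam counts as 99.
Weighted total:
  Capstone 85.5 × 0.25 = 21.375
  Oral exam 99 × 0.32 = 31.68
  Practicals 61.5 × 0.24 = 14.76
  Weekly reports 99 × 0.19 = 18.81
Sum = 86.625
Bonus assignment: 86.625 + 0 = 86.625
86.625 ≥ 65 → Pass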